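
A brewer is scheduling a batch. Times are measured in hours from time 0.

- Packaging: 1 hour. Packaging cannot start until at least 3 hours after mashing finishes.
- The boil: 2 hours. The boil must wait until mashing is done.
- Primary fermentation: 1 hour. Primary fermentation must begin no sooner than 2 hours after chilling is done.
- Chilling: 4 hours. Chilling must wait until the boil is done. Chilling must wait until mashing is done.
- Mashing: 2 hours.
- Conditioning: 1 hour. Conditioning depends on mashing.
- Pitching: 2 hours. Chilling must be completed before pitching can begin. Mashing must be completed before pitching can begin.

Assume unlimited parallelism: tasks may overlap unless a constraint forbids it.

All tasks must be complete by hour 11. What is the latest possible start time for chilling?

Nothing follows pitching; the deadline of hour 11 is its only limit. It must start by 11 − 2 = hour 9.
Primary fermentation must finish by hour 11; it takes 1 hour, so it must start by 11 − 1 = hour 10.
Chilling must finish in time for pitching (must start by hour 9); primary fermentation (must start by hour 10, minus 2-hour gap → hour 8). The tightest is hour 8, so chilling must start by 8 − 4 = hour 4.

4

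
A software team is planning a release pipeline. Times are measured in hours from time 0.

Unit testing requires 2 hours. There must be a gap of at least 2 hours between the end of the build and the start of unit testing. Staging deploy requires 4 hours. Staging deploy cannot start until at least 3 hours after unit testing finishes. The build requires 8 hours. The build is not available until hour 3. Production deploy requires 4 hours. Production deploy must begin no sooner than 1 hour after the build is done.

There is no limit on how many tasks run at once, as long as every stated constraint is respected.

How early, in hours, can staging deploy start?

18

After its own release at hour 3, the build can start at hour 3 and finishes at hour 11.
Unit testing cannot begin until the build (finishes hour 11, plus 2-hour gap → hour 13). It runs from hour 13 to 13 + 2 = hour 15.
Staging deploy waits on unit testing (finishes hour 15, plus 3-hour gap → hour 18), so the earliest it can start is hour 18.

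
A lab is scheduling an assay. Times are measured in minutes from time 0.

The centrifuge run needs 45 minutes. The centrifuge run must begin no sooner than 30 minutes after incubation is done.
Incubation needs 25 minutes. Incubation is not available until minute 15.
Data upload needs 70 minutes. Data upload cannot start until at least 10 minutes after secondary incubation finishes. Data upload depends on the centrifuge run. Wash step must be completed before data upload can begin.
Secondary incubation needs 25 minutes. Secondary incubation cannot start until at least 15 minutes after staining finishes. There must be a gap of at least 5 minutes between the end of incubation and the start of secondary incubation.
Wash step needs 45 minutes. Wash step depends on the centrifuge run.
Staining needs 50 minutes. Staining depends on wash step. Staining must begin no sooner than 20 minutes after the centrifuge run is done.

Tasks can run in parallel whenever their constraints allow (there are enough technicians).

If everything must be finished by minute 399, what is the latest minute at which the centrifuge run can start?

139

Nothing follows data upload; the deadline of minute 399 is its only limit. It must start by 399 − 70 = minute 329.
Secondary incubation feeds into data upload (must start by minute 329, minus 10-minute gap → minute 319); so secondary incubation must finish by minute 319 and therefore start by minute 294.
Staining must finish before secondary incubation (must start by minute 294, minus 15-minute gap → minute 279). With a 50-minute duration, staining must start by 279 − 50 = minute 229.
Wash step has several dependents: staining (must start by minute 229); data upload (must start by minute 329). The earliest of those limits is minute 229, so wash step must start by 229 − 45 = minute 184.
The centrifuge run feeds wash step (must start by minute 184); staining (must start by minute 229, minus 20-minute gap → minute 209); data upload (must start by minute 329). Taking the minimum, the centrifuge run must finish by minute 184 and start by 184 − 45 = minute 139.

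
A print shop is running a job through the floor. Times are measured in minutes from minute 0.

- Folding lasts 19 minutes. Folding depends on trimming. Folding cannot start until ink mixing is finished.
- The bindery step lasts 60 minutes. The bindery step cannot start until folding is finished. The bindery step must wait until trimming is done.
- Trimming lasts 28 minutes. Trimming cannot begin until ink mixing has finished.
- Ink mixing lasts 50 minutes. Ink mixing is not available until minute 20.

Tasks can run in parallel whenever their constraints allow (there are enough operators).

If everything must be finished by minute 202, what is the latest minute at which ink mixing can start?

45

The bindery step must finish by minute 202; it takes 60 minutes, so it must start by 202 − 60 = minute 142.
Since the bindery step (must start by minute 142) depends on it, folding must finish by minute 142. Backing off its 19-minute duration gives a latest start of minute 123.
Trimming must finish in time for folding (must start by minute 123); the bindery step (must start by minute 142). The tightest is minute 123, so trimming must start by 123 − 28 = minute 95.
Ink mixing has several dependents: trimming (must start by minute 95); folding (must start by minute 123). The earliest of those limits is minute 95, so ink mixing must start by 95 − 50 = minute 45.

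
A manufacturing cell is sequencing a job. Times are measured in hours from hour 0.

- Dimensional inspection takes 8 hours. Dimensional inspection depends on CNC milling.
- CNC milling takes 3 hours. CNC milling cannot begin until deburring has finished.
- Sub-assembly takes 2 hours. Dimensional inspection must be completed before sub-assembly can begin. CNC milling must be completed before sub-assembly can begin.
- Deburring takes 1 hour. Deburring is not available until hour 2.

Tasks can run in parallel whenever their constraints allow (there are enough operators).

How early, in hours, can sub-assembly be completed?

16

Deburring cannot begin until its own release at hour 2. It runs from hour 2 to 2 + 1 = hour 3.
After deburring (finishes hour 3), CNC milling can start at hour 3 and finishes at hour 6.
Dimensional inspection waits on CNC milling (finishes hour 6), so it starts at hour 6 and finishes at 6 + 8 = hour 14.
For sub-assembly: dimensional inspection (finishes hour 14); CNC milling (finishes hour 6). Taking the maximum gives a start of hour 14, and it finishes at 14 + 2 = hour 16.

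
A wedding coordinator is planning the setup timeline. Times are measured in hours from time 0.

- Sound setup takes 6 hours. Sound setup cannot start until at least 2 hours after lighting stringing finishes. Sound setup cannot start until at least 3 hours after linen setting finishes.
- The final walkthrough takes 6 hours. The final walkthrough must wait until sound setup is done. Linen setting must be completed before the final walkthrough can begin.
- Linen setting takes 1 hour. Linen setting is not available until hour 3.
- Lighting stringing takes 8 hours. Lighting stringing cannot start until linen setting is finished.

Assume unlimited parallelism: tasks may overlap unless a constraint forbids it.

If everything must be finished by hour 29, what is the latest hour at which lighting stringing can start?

The final walkthrough must finish by hour 29; it takes 6 hours, so it must start by 29 − 6 = hour 23.
Sound setup must finish before the final walkthrough (must start by hour 23). With a 6-hour duration, sound setup must start by 23 − 6 = hour 17.
Lighting stringing must finish before sound setup (must start by hour 17, minus 2-hour gap → hour 15). With an 8-hour duration, lighting stringing must start by 15 − 8 = hour 7.

7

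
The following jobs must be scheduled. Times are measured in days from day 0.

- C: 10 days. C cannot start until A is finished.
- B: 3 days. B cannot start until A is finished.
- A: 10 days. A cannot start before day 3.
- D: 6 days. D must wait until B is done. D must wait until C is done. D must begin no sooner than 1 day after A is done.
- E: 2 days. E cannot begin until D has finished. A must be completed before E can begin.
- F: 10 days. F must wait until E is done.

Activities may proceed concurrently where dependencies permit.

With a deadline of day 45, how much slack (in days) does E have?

4

A waits on its own release at day 3, so it starts at day 3 and finishes at 3 + 10 = day 13.
C waits on A (finishes day 13), so it starts at day 13 and finishes at 13 + 10 = day 23.
After A (finishes day 13), B can start at day 13 and finishes at day 16.
D cannot start until B (finishes day 16); C (finishes day 23); A (finishes day 13, plus 1-day gap → day 14). The controlling bound is day 23, so D finishes at 23 + 6 = day 29.
For E: D (finishes day 29); A (finishes day 13). Taking the maximum gives a start of day 29, and it finishes at 29 + 2 = day 31.

Working backward from the deadline:
F must finish by day 45; it takes 10 days, so it must start by 45 − 10 = day 35.
E must finish before F (must start by day 35). With a 2-day duration, E must start by 35 − 2 = day 33.
So E can start as early as day 29 and as late as day 33, giving 33 − 29 = 4 days of slack.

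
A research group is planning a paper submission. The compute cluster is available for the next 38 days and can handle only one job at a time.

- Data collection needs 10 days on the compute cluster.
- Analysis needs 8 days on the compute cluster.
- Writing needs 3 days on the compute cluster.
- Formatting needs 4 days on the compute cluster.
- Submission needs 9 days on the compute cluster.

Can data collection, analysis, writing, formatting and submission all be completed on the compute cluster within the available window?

Yes

Running back to back, the jobs need 10 + 8 + 3 + 4 + 9 = 34 days on the compute cluster.
Since 34 ≤ 38, they fit within the window.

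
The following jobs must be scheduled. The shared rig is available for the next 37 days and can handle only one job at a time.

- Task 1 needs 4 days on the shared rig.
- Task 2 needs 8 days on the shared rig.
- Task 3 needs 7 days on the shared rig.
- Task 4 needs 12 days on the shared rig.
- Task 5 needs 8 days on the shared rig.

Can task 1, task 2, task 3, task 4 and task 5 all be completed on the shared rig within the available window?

No

Running back to back, the jobs need 4 + 8 + 7 + 12 + 8 = 39 days on the shared rig.
Since 39 > 37, they cannot all fit.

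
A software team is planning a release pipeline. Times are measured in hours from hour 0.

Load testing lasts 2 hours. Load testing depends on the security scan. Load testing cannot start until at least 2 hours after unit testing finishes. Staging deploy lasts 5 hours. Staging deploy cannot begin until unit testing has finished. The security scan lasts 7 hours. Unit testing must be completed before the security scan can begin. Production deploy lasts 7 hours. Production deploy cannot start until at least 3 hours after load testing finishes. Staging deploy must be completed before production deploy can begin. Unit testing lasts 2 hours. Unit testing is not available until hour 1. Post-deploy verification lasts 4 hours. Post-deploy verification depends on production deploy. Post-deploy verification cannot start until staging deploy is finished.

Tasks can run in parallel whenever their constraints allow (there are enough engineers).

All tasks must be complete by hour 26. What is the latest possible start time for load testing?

10

Post-deploy verification has no dependents, so it just needs to finish by hour 26. Starting by 26 − 4 = hour 22 achieves that.
Production deploy must finish before post-deploy verification (must start by hour 22). With a 7-hour duration, production deploy must start by 22 − 7 = hour 15.
Since production deploy (must start by hour 15, minus 3-hour gap → hour 12) depends on it, load testing must finish by hour 12. Backing off its 2-hour duration gives a latest start of hour 10.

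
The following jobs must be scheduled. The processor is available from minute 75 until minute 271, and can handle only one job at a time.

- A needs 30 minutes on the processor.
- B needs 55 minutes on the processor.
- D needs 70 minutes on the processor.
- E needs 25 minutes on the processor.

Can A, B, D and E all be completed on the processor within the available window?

Yes

The processor window is 271 − 75 = 196 minutes.
Running back to back, the jobs need 30 + 55 + 70 + 25 = 180 minutes on the processor.
Since 180 ≤ 196, they fit within the window.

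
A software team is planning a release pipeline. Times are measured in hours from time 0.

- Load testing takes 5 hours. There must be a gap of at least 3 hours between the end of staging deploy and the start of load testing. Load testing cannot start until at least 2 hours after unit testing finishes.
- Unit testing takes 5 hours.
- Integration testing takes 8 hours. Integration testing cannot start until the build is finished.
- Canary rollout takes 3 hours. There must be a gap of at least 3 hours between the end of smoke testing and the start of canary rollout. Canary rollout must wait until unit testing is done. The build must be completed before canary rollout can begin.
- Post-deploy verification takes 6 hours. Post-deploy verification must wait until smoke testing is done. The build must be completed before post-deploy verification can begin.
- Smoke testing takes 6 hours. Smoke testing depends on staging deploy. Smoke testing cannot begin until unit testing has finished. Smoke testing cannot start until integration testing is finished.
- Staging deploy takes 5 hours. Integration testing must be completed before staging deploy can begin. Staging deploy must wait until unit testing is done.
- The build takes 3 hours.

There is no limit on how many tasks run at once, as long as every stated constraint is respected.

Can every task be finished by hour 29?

Nothing blocks unit testing, so it runs from hour 0 to hour 5.
Nothing blocks the build, so it runs from hour 0 to hour 3.
Integration testing waits on the build (finishes hour 3), so it starts at hour 3 and finishes at 3 + 8 = hour 11.
Staging deploy cannot start until integration testing (finishes hour 11); unit testing (finishes hour 5). The controlling bound is hour 11, so staging deploy finishes at 11 + 5 = hour 16.
Load testing cannot start until staging deploy (finishes hour 16, plus 3-hour gap → hour 19); unit testing (finishes hour 5, plus 2-hour gap → hour 7). The controlling bound is hour 19, so load testing finishes at 19 + 5 = hour 24.
For smoke testing: staging deploy (finishes hour 16); unit testing (finishes hour 5); integration testing (finishes hour 11). Taking the maximum gives a start of hour 16, and it finishes at 16 + 6 = hour 22.
Post-deploy verification cannot start until smoke testing (finishes hour 22); the build (finishes hour 3). The controlling bound is hour 22, so post-deploy verification finishes at 22 + 6 = hour 28.
Canary rollout cannot start until smoke testing (finishes hour 22, plus 3-hour gap → hour 25); unit testing (finishes hour 5); the build (finishes hour 3). The controlling bound is hour 25, so canary rollout finishes at 25 + 3 = hour 28.
Every task is finished by hour 28, which is no later than the deadline of 29, so the schedule is feasible.

Yes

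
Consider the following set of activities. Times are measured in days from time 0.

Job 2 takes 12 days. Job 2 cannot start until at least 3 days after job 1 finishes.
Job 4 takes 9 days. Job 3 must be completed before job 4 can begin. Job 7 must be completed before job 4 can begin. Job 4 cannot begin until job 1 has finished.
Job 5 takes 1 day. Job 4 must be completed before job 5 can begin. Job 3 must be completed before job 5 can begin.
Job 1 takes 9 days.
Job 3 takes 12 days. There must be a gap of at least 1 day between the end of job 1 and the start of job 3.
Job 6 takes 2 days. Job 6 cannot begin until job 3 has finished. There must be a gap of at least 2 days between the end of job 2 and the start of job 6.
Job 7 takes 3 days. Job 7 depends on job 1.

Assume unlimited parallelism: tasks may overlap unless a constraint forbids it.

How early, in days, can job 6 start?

26

Job 1 has no prerequisites, so it starts at day 0 and finishes at day 9.
After job 1 (finishes day 9, plus 1-day gap → day 10), job 3 can start at day 10 and finishes at day 22.
After job 1 (finishes day 9, plus 3-day gap → day 12), job 2 can start at day 12 and finishes at day 24.
Job 6 waits on job 3 (finishes day 22); job 2 (finishes day 24, plus 2-day gap → day 26). The latest of these is day 26, which is the earliest job 6 can start.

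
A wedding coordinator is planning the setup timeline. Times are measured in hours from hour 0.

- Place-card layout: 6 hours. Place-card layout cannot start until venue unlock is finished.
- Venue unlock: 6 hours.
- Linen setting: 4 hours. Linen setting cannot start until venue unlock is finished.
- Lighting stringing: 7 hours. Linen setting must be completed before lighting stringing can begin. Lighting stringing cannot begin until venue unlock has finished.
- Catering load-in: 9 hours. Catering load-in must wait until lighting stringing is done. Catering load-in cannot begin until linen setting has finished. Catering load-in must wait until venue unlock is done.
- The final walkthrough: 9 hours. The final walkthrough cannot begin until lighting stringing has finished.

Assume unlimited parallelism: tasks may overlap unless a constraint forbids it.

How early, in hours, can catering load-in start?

17

Venue unlock has no prerequisites, so it starts at hour 0 and finishes at hour 6.
After venue unlock (finishes hour 6), linen setting can start at hour 6 and finishes at hour 10.
Lighting stringing cannot start until linen setting (finishes hour 10); venue unlock (finishes hour 6). The controlling bound is hour 10, so lighting stringing finishes at 10 + 7 = hour 17.
Catering load-in waits on lighting stringing (finishes hour 17); linen setting (finishes hour 10); venue unlock (finishes hour 6). The latest of these is hour 17, which is the earliest catering load-in can start.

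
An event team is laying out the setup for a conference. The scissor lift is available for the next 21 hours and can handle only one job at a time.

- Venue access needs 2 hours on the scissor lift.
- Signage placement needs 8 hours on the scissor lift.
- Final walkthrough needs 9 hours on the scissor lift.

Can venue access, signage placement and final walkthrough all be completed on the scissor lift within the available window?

Running back to back, the jobs need 2 + 8 + 9 = 19 hours on the scissor lift.
Since 19 ≤ 21, they fit within the window.

Yes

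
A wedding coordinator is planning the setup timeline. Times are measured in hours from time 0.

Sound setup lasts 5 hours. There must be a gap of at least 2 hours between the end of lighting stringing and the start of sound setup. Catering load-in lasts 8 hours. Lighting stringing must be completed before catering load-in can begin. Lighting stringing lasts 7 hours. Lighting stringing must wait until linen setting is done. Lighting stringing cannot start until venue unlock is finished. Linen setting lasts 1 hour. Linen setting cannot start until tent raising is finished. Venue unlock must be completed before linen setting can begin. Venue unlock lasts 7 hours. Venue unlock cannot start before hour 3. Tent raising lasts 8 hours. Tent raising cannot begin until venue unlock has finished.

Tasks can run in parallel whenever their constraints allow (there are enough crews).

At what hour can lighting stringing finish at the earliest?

26

Venue unlock waits on its own release at hour 3, so it starts at hour 3 and finishes at 3 + 7 = hour 10.
After venue unlock (finishes hour 10), tent raising can start at hour 10 and finishes at hour 18.
Linen setting has to wait for tent raising (finishes hour 18); venue unlock (finishes hour 10). The latest of these is hour 18, so linen setting runs hour 18 to 18 + 1 = hour 19.
For lighting stringing: linen setting (finishes hour 19); venue unlock (finishes hour 10). Taking the maximum gives a start of hour 19, and it finishes at 19 + 7 = hour 26.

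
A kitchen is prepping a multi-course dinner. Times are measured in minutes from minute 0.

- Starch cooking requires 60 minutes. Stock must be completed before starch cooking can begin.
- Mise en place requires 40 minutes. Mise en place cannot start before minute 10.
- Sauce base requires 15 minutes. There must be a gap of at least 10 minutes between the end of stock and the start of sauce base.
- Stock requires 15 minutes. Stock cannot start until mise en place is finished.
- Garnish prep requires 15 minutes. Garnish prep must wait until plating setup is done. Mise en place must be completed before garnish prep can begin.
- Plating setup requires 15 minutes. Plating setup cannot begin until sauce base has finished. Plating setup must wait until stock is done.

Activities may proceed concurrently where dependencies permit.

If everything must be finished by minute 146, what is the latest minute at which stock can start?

To finish by minute 146, garnish prep (duration 15) must start no later than minute 131.
Plating setup must finish before garnish prep (must start by minute 131). With a 15-minute duration, plating setup must start by 131 − 15 = minute 116.
Sauce base must finish before plating setup (must start by minute 116). With a 15-minute duration, sauce base must start by 116 − 15 = minute 101.
To finish by minute 146, starch cooking (duration 60) must start no later than minute 86.
Stock must finish in time for sauce base (must start by minute 101, minus 10-minute gap → minute 91); starch cooking (must start by minute 86); plating setup (must start by minute 116). The tightest is minute 86, so stock must start by 86 − 15 = minute 71.

71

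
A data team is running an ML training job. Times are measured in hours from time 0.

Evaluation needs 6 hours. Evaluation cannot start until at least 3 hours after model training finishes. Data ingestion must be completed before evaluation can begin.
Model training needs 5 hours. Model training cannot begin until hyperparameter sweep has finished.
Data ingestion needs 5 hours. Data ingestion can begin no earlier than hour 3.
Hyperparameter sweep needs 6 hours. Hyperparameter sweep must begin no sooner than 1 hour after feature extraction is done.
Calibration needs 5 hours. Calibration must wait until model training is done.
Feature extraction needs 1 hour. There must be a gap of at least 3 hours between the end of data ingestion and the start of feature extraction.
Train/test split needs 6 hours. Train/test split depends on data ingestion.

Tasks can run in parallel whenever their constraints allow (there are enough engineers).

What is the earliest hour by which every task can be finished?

33

Data ingestion waits on its own release at hour 3, so it starts at hour 3 and finishes at 3 + 5 = hour 8.
Train/test split cannot begin until data ingestion (finishes hour 8). It runs from hour 8 to 8 + 6 = hour 14.
Feature extraction waits on data ingestion (finishes hour 8, plus 3-hour gap → hour 11), so it starts at hour 11 and finishes at 11 + 1 = hour 12.
Hyperparameter sweep waits on feature extraction (finishes hour 12, plus 1-hour gap → hour 13), so it starts at hour 13 and finishes at 13 + 6 = hour 19.
Model training waits on hyperparameter sweep (finishes hour 19), so it starts at hour 19 and finishes at 19 + 5 = hour 24.
After model training (finishes hour 24), calibration can start at hour 24 and finishes at hour 29.
For evaluation: model training (finishes hour 24, plus 3-hour gap → hour 27); data ingestion (finishes hour 8). Taking the maximum gives a start of hour 27, and it finishes at 27 + 6 = hour 33.
All tasks are finished once the last one completes. Finish times: Data ingestion at 8, Feature extraction at 12, Train/test split at 14, Hyperparameter sweep at 19, Model training at 24, Evaluation at 33, Calibration at 29. The latest is hour 33.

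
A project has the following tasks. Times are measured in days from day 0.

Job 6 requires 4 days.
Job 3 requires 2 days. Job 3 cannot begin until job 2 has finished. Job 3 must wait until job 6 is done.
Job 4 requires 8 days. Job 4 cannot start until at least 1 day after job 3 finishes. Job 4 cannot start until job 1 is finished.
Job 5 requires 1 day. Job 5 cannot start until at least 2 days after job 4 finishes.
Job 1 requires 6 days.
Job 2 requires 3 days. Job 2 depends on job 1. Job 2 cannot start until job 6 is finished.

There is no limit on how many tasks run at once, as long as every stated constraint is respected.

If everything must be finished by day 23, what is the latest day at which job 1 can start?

0

Nothing follows job 5; the deadline of day 23 is its only limit. It must start by 23 − 1 = day 22.
Job 4 has to be done before job 5 (must start by day 22, minus 2-day gap → day 20). That means finishing by day 20, i.e. starting by 20 − 8 = day 12.
Job 3 has to be done before job 4 (must start by day 12, minus 1-day gap → day 11). That means finishing by day 11, i.e. starting by 11 − 2 = day 9.
Since job 3 (must start by day 9) depends on it, job 2 must finish by day 9. Backing off its 3-day duration gives a latest start of day 6.
Job 1 feeds job 2 (must start by day 6); job 4 (must start by day 12). Taking the minimum, job 1 must finish by day 6 and start by 6 − 6 = day 0.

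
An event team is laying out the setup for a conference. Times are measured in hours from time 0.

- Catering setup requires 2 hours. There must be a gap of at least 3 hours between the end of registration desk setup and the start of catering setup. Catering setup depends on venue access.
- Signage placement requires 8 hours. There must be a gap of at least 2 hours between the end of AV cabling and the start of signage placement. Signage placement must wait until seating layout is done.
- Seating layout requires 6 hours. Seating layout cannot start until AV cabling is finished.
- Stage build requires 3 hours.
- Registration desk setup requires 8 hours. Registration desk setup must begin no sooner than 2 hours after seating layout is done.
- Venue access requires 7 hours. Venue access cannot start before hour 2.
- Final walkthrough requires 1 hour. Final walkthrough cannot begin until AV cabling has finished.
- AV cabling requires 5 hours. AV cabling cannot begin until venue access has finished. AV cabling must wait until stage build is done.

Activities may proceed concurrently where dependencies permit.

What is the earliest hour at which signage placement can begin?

20

Stage build can start immediately at hour 0; it finishes at hour 3.
After its own release at hour 2, venue access can start at hour 2 and finishes at hour 9.
AV cabling cannot start until venue access (finishes hour 9); stage build (finishes hour 3). The controlling bound is hour 9, so AV cabling finishes at 9 + 5 = hour 14.
Seating layout waits on AV cabling (finishes hour 14), so it starts at hour 14 and finishes at 14 + 6 = hour 20.
Signage placement waits on AV cabling (finishes hour 14, plus 2-hour gap → hour 16); seating layout (finishes hour 20). The latest of these is hour 20, which is the earliest signage placement can start.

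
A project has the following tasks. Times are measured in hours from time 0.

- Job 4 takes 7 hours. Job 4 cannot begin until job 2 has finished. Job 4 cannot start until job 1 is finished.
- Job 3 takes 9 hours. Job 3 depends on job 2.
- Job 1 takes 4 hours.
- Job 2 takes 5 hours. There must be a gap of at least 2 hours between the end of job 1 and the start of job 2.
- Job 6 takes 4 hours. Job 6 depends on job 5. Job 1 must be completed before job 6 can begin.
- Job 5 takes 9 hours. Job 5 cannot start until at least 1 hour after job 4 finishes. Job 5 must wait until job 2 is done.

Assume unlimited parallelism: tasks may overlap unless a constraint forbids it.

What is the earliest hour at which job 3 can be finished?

Job 1 can start immediately at hour 0; it finishes at hour 4.
Job 2 cannot begin until job 1 (finishes hour 4, plus 2-hour gap → hour 6). It runs from hour 6 to 6 + 5 = hour 11.
Job 3 cannot begin until job 2 (finishes hour 11). It runs from hour 11 to 11 + 9 = hour 20.

20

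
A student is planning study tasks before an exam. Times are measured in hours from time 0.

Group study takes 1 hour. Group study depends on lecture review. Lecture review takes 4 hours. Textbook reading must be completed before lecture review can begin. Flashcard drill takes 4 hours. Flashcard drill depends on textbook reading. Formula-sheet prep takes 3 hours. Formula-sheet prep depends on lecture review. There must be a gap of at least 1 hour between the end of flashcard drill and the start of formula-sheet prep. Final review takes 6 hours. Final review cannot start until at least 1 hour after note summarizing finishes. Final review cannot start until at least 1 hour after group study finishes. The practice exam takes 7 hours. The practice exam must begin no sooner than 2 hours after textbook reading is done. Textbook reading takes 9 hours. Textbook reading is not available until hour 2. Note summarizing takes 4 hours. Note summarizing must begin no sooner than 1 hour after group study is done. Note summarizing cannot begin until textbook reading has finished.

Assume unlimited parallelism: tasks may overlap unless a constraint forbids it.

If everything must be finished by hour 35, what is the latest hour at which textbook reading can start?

Nothing follows final review; the deadline of hour 35 is its only limit. It must start by 35 − 6 = hour 29.
Since final review (must start by hour 29, minus 1-hour gap → hour 28) depends on it, note summarizing must finish by hour 28. Backing off its 4-hour duration gives a latest start of hour 24.
Group study feeds note summarizing (must start by hour 24, minus 1-hour gap → hour 23); final review (must start by hour 29, minus 1-hour gap → hour 28). Taking the minimum, group study must finish by hour 23 and start by 23 − 1 = hour 22.
Nothing follows formula-sheet prep; the deadline of hour 35 is its only limit. It must start by 35 − 3 = hour 32.
For lecture review: group study (must start by hour 22); formula-sheet prep (must start by hour 32). The most restrictive is hour 22; with a 4-hour duration, lecture review must start by hour 18.
Since formula-sheet prep (must start by hour 32, minus 1-hour gap → hour 31) depends on it, flashcard drill must finish by hour 31. Backing off its 4-hour duration gives a latest start of hour 27.
The practice exam must finish by hour 35; it takes 7 hours, so it must start by 35 − 7 = hour 28.
Textbook reading feeds lecture review (must start by hour 18); flashcard drill (must start by hour 27); the practice exam (must start by hour 28, minus 2-hour gap → hour 26); note summarizing (must start by hour 24). Taking the minimum, textbook reading must finish by hour 18 and start by 18 − 9 = hour 9.

9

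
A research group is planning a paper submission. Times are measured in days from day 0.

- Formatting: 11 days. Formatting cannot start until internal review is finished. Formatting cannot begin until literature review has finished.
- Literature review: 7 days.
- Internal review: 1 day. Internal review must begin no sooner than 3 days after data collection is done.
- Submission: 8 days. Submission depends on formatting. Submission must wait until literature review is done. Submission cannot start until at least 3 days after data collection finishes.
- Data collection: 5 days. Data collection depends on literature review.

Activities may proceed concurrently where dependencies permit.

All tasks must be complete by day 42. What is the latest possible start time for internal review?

Nothing follows submission; the deadline of day 42 is its only limit. It must start by 42 − 8 = day 34.
Formatting has to be done before submission (must start by day 34). That means finishing by day 34, i.e. starting by 34 − 11 = day 23.
Internal review must finish before formatting (must start by day 23). With a 1-day duration, internal review must start by 23 − 1 = day 22.

22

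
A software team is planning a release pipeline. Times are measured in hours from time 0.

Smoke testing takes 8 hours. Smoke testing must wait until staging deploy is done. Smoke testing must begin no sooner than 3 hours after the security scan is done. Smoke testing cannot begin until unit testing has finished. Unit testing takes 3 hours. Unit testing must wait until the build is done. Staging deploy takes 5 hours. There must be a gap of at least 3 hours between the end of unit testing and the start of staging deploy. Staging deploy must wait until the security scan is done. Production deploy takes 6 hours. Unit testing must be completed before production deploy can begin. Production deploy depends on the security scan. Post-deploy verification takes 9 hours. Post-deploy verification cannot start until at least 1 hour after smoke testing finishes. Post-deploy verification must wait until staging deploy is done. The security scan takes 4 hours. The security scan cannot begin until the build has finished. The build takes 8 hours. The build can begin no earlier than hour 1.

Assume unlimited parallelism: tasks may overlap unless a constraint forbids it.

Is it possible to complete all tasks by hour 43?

The build waits on its own release at hour 1, so it starts at hour 1 and finishes at 1 + 8 = hour 9.
The security scan waits on the build (finishes hour 9), so it starts at hour 9 and finishes at 9 + 4 = hour 13.
Unit testing cannot begin until the build (finishes hour 9). It runs from hour 9 to 9 + 3 = hour 12.
Production deploy has to wait for unit testing (finishes hour 12); the security scan (finishes hour 13). The latest of these is hour 13, so production deploy runs hour 13 to 13 + 6 = hour 19.
For staging deploy: unit testing (finishes hour 12, plus 3-hour gap → hour 15); the security scan (finishes hour 13). Taking the maximum gives a start of hour 15, and it finishes at 15 + 5 = hour 20.
Smoke testing needs all of staging deploy (finishes hour 20); the security scan (finishes hour 13, plus 3-hour gap → hour 16); unit testing (finishes hour 12). That puts its earliest start at hour 20; it finishes at 20 + 8 = hour 28.
For post-deploy verification: smoke testing (finishes hour 28, plus 1-hour gap → hour 29); staging deploy (finishes hour 20). Taking the maximum gives a start of hour 29, and it finishes at 29 + 9 = hour 38.
Every task is finished by hour 38, which is no later than the deadline of 43, so the schedule is feasible.

Yes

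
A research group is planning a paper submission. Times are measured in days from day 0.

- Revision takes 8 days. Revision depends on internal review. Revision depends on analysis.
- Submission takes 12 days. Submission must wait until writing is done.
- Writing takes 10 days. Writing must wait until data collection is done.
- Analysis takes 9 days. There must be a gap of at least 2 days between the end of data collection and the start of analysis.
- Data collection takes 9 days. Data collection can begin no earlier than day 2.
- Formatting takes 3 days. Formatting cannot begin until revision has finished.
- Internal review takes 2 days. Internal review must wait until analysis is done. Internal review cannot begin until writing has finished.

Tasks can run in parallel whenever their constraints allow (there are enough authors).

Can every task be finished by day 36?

Data collection cannot begin until its own release at day 2. It runs from day 2 to 2 + 9 = day 11.
Writing cannot begin until data collection (finishes day 11). It runs from day 11 to 11 + 10 = day 21.
Submission waits on writing (finishes day 21), so it starts at day 21 and finishes at 21 + 12 = day 33.
Analysis cannot begin until data collection (finishes day 11, plus 2-day gap → day 13). It runs from day 13 to 13 + 9 = day 22.
Internal review cannot start until analysis (finishes day 22); writing (finishes day 21). The controlling bound is day 22, so internal review finishes at 22 + 2 = day 24.
For revision: internal review (finishes day 24); analysis (finishes day 22). Taking the maximum gives a start of day 24, and it finishes at 24 + 8 = day 32.
After revision (finishes day 32), formatting can start at day 32 and finishes at day 35.
Every task is finished by day 35, which is no later than the deadline of 36, so the schedule is feasible.

Yes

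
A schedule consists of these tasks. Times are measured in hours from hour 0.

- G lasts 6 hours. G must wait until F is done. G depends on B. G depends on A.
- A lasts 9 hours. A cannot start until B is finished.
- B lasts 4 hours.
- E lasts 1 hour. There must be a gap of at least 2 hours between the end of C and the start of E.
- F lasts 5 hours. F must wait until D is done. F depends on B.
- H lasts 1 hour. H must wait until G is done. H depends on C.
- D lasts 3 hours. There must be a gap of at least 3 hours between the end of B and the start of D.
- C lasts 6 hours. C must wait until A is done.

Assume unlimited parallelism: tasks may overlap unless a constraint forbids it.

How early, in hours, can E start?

21

B can start immediately at hour 0; it finishes at hour 4.
A cannot begin until B (finishes hour 4). It runs from hour 4 to 4 + 9 = hour 13.
C waits on A (finishes hour 13), so it starts at hour 13 and finishes at 13 + 6 = hour 19.
E waits on C (finishes hour 19, plus 2-hour gap → hour 21), so the earliest it can start is hour 21.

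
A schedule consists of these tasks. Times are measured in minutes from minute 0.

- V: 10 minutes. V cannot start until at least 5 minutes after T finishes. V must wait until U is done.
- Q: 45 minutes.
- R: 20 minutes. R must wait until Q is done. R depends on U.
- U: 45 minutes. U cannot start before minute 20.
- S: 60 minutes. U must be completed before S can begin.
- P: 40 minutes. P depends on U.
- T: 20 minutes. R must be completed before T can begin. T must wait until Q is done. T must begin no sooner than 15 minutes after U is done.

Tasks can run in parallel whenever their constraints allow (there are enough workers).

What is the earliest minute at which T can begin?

85

U waits on its own release at minute 20, so it starts at minute 20 and finishes at 20 + 45 = minute 65.
Q has no prerequisites, so it starts at minute 0 and finishes at minute 45.
R cannot start until Q (finishes minute 45); U (finishes minute 65). The controlling bound is minute 65, so R finishes at 65 + 20 = minute 85.
T waits on R (finishes minute 85); Q (finishes minute 45); U (finishes minute 65, plus 15-minute gap → minute 80). The latest of these is minute 85, which is the earliest T can start.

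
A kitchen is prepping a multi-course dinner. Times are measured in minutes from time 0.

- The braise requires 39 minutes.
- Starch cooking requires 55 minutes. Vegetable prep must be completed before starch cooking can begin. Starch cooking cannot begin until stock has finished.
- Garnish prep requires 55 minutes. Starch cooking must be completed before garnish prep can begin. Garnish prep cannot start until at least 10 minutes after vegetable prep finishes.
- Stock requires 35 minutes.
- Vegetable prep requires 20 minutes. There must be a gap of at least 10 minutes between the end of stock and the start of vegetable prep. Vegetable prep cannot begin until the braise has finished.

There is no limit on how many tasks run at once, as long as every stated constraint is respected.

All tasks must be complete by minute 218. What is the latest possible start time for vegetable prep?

88

Garnish prep must finish by minute 218; it takes 55 minutes, so it must start by 218 − 55 = minute 163.
Starch cooking has to be done before garnish prep (must start by minute 163). That means finishing by minute 163, i.e. starting by 163 − 55 = minute 108.
For vegetable prep: starch cooking (must start by minute 108); garnish prep (must start by minute 163, minus 10-minute gap → minute 153). The most restrictive is minute 108; with a 20-minute duration, vegetable prep must start by minute 88.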